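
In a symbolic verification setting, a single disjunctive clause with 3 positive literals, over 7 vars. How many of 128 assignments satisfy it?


Step 1: Total=2^7=128
Step 2: Unsat when all 3 false: 2^4=16
Step 3: Sat=128-16=112

112


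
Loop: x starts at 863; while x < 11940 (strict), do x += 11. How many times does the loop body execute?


Step 1: x goes from 863 toward 11940 by 11; the body runs while x<11940, so iterations = ceil((bound-start)/step)
Step 2: Distance=11077
Step 3: ceil(11077/11)=1007

1007


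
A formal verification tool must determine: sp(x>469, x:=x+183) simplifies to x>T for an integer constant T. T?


Formula: sp(P, x:=E) = exists old_x. (x = E[old_x/x]) AND P[old_x/x] (old_x is the value of x before the assignment; eliminate old_x by solving x = E[old_x/x] for old_x)
Step 1: Precondition P: x>469, i.e. old_x > 469
Step 2: Assignment gives x = old_x + 183, so old_x = x - 183
Step 3: Substitute into P: x - 183 > 469
Step 4: Simplify: x > 469+183 = 652

652


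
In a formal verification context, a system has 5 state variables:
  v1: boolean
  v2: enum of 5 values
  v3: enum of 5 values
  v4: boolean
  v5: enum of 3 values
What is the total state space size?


State space = product of domain sizes of all variables.
Domain sizes:
  v1 (boolean): 2
  v2 (enum of 5 values): 5
  v3 (enum of 5 values): 5
  v4 (boolean): 2
  v5 (enum of 3 values): 3
Product = 2 * 5 * 5 * 2 * 3 = 300

300


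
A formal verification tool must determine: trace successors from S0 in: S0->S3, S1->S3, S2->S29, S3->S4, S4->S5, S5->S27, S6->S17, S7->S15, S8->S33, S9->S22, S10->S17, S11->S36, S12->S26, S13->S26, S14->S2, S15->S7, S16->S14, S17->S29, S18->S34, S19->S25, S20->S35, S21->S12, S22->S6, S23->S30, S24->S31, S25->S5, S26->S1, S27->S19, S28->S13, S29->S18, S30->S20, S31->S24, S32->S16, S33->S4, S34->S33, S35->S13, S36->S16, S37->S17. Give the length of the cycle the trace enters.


Trace from S0 until a state repeats:
  S0 -> S3 -> S4 -> S5 -> S27 -> S19 -> S25 -> S5
S5 first seen at step 3, revisited at step 7.
Cycle length = 7 - 3 = 4

4


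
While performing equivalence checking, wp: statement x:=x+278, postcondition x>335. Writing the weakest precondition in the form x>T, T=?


Formula: wp(x:=E, P) = P[E/x] (substitute E for x in postcondition)
Step 1: Postcondition: x>335
Step 2: Substitute x+278 for x: x+278>335
Step 3: Solve for x: x > 335-278 = 57

57


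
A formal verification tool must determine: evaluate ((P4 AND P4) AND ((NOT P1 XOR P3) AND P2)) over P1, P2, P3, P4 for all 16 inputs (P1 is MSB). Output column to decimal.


Formula: ((P4 AND P4) AND ((NOT P1 XOR P3) AND P2)) over P1, P2, P3, P4 (16 rows)
Evaluate each row (bits = P1,P2,P3,P4, MSB first):
  row 0 [0000]: ((0 AND 0) AND ((NOT 0 XOR 0) AND 0)) -> 0
  row 1 [0001]: ((1 AND 1) AND ((NOT 0 XOR 0) AND 0)) -> 0
  row 2 [0010]: ((0 AND 0) AND ((NOT 0 XOR 1) AND 0)) -> 0
  row 3 [0011]: ((1 AND 1) AND ((NOT 0 XOR 1) AND 0)) -> 0
  row 4 [0100]: ((0 AND 0) AND ((NOT 0 XOR 0) AND 1)) -> 0
  row 5 [0101]: ((1 AND 1) AND ((NOT 0 XOR 0) AND 1)) -> 1
  row 6 [0110]: ((0 AND 0) AND ((NOT 0 XOR 1) AND 1)) -> 0
  row 7 [0111]: ((1 AND 1) AND ((NOT 0 XOR 1) AND 1)) -> 0
  row 8 [1000]: ((0 AND 0) AND ((NOT 1 XOR 0) AND 0)) -> 0
  row 9 [1001]: ((1 AND 1) AND ((NOT 1 XOR 0) AND 0)) -> 0
  row 10 [1010]: ((0 AND 0) AND ((NOT 1 XOR 1) AND 0)) -> 0
  row 11 [1011]: ((1 AND 1) AND ((NOT 1 XOR 1) AND 0)) -> 0
  row 12 [1100]: ((0 AND 0) AND ((NOT 1 XOR 0) AND 1)) -> 0
  row 13 [1101]: ((1 AND 1) AND ((NOT 1 XOR 0) AND 1)) -> 0
  row 14 [1110]: ((0 AND 0) AND ((NOT 1 XOR 1) AND 1)) -> 0
  row 15 [1111]: ((1 AND 1) AND ((NOT 1 XOR 1) AND 1)) -> 1
Full result column, 4 rows per line (P1,P2 fixed per line; P3,P4 runs 00..11 left to right):
  rows 0-3 [P1,P2=00]: 0000  = hex 0
  rows 4-7 [P1,P2=01]: 0100  = hex 4
  rows 8-11 [P1,P2=10]: 0000  = hex 0
  rows 12-15 [P1,P2=11]: 0001  = hex 1
Output column (row 0 .. row 15) = 0000010000000001
Output column grouped in 4s = 0000 0100 0000 0001 = 0x0401
Convert to decimal digit by digit (value = value*16 + digit):
  0 -> 0
  0*16 + 4 = 4
  4*16 + 0 = 64
  64*16 + 1 = 1025
Decimal = 1025

1025


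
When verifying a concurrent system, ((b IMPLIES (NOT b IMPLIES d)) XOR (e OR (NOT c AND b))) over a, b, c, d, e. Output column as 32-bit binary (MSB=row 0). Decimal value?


Formula: ((b IMPLIES (NOT b IMPLIES d)) XOR (e OR (NOT c AND b))) over a, b, c, d, e (32 rows)
Evaluate each row (bits = a,b,c,d,e, MSB first):
  row 0 [00000]: ((0 IMPLIES (NOT 0 IMPLIES 0)) XOR (0 OR (NOT 0 AND 0))) -> 1
  row 1 [00001]: ((0 IMPLIES (NOT 0 IMPLIES 0)) XOR (1 OR (NOT 0 AND 0))) -> 0
  row 2 [00010]: ((0 IMPLIES (NOT 0 IMPLIES 1)) XOR (0 OR (NOT 0 AND 0))) -> 1
  row 3 [00011]: ((0 IMPLIES (NOT 0 IMPLIES 1)) XOR (1 OR (NOT 0 AND 0))) -> 0
  row 4 [00100]: ((0 IMPLIES (NOT 0 IMPLIES 0)) XOR (0 OR (NOT 1 AND 0))) -> 1
  row 5 [00101]: ((0 IMPLIES (NOT 0 IMPLIES 0)) XOR (1 OR (NOT 1 AND 0))) -> 0
  row 6 [00110]: ((0 IMPLIES (NOT 0 IMPLIES 1)) XOR (0 OR (NOT 1 AND 0))) -> 1
  row 7 [00111]: ((0 IMPLIES (NOT 0 IMPLIES 1)) XOR (1 OR (NOT 1 AND 0))) -> 0
  row 8 [01000]: ((1 IMPLIES (NOT 1 IMPLIES 0)) XOR (0 OR (NOT 0 AND 1))) -> 0
  row 9 [01001]: ((1 IMPLIES (NOT 1 IMPLIES 0)) XOR (1 OR (NOT 0 AND 1))) -> 0
  row 10 [01010]: ((1 IMPLIES (NOT 1 IMPLIES 1)) XOR (0 OR (NOT 0 AND 1))) -> 0
  row 11 [01011]: ((1 IMPLIES (NOT 1 IMPLIES 1)) XOR (1 OR (NOT 0 AND 1))) -> 0
  row 12 [01100]: ((1 IMPLIES (NOT 1 IMPLIES 0)) XOR (0 OR (NOT 1 AND 1))) -> 1
  row 13 [01101]: ((1 IMPLIES (NOT 1 IMPLIES 0)) XOR (1 OR (NOT 1 AND 1))) -> 0
  row 14 [01110]: ((1 IMPLIES (NOT 1 IMPLIES 1)) XOR (0 OR (NOT 1 AND 1))) -> 1
  row 15 [01111]: ((1 IMPLIES (NOT 1 IMPLIES 1)) XOR (1 OR (NOT 1 AND 1))) -> 0
  row 16 [10000]: ((0 IMPLIES (NOT 0 IMPLIES 0)) XOR (0 OR (NOT 0 AND 0))) -> 1
  row 17 [10001]: ((0 IMPLIES (NOT 0 IMPLIES 0)) XOR (1 OR (NOT 0 AND 0))) -> 0
  row 18 [10010]: ((0 IMPLIES (NOT 0 IMPLIES 1)) XOR (0 OR (NOT 0 AND 0))) -> 1
  row 19 [10011]: ((0 IMPLIES (NOT 0 IMPLIES 1)) XOR (1 OR (NOT 0 AND 0))) -> 0
  row 20 [10100]: ((0 IMPLIES (NOT 0 IMPLIES 0)) XOR (0 OR (NOT 1 AND 0))) -> 1
  row 21 [10101]: ((0 IMPLIES (NOT 0 IMPLIES 0)) XOR (1 OR (NOT 1 AND 0))) -> 0
  row 22 [10110]: ((0 IMPLIES (NOT 0 IMPLIES 1)) XOR (0 OR (NOT 1 AND 0))) -> 1
  row 23 [10111]: ((0 IMPLIES (NOT 0 IMPLIES 1)) XOR (1 OR (NOT 1 AND 0))) -> 0
  row 24 [11000]: ((1 IMPLIES (NOT 1 IMPLIES 0)) XOR (0 OR (NOT 0 AND 1))) -> 0
  row 25 [11001]: ((1 IMPLIES (NOT 1 IMPLIES 0)) XOR (1 OR (NOT 0 AND 1))) -> 0
  row 26 [11010]: ((1 IMPLIES (NOT 1 IMPLIES 1)) XOR (0 OR (NOT 0 AND 1))) -> 0
  row 27 [11011]: ((1 IMPLIES (NOT 1 IMPLIES 1)) XOR (1 OR (NOT 0 AND 1))) -> 0
  row 28 [11100]: ((1 IMPLIES (NOT 1 IMPLIES 0)) XOR (0 OR (NOT 1 AND 1))) -> 1
  row 29 [11101]: ((1 IMPLIES (NOT 1 IMPLIES 0)) XOR (1 OR (NOT 1 AND 1))) -> 0
  row 30 [11110]: ((1 IMPLIES (NOT 1 IMPLIES 1)) XOR (0 OR (NOT 1 AND 1))) -> 1
  row 31 [11111]: ((1 IMPLIES (NOT 1 IMPLIES 1)) XOR (1 OR (NOT 1 AND 1))) -> 0
Full result column, 4 rows per line (a,b,c fixed per line; d,e runs 00..11 left to right):
  rows 0-3 [a,b,c=000]: 1010  = hex A
  rows 4-7 [a,b,c=001]: 1010  = hex A
  rows 8-11 [a,b,c=010]: 0000  = hex 0
  rows 12-15 [a,b,c=011]: 1010  = hex A
  rows 16-19 [a,b,c=100]: 1010  = hex A
  rows 20-23 [a,b,c=101]: 1010  = hex A
  rows 24-27 [a,b,c=110]: 0000  = hex 0
  rows 28-31 [a,b,c=111]: 1010  = hex A
Output column (row 0 .. row 31) = 10101010000010101010101000001010
Output column grouped in 4s = 1010 1010 0000 1010 1010 1010 0000 1010 = 0xAA0AAA0A
Convert to decimal digit by digit (value = value*16 + digit):
  A -> 10
  10*16 + 10 (A) = 170
  170*16 + 0 = 2720
  2720*16 + 10 (A) = 43530
  43530*16 + 10 (A) = 696490
  696490*16 + 10 (A) = 11143850
  11143850*16 + 0 = 178301600
  178301600*16 + 10 (A) = 2852825610
Decimal = 2852825610

2852825610


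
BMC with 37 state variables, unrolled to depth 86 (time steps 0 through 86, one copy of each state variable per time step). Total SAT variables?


BMC unrolls to depth k, creating one copy of each state var for steps 0..k.
Step count = 86 + 1 = 87 (steps 0 through 86)
Vars per step = 37
Total = 37 * 87 = 3219

3219


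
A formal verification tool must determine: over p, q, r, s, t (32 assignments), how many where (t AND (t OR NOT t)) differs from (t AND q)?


F1 = (t AND (t OR NOT t))
F2 = (t AND q)
Evaluate both on each of 32 rows (bits = p,q,r,s,t):
  row 0 [00000]: F1=0 F2=0 -> 0
  row 1 [00001]: F1=1 F2=0 (differ) -> 1
  row 2 [00010]: F1=0 F2=0 -> 0
  row 3 [00011]: F1=1 F2=0 (differ) -> 1
  row 4 [00100]: F1=0 F2=0 -> 0
  row 5 [00101]: F1=1 F2=0 (differ) -> 1
  row 6 [00110]: F1=0 F2=0 -> 0
  row 7 [00111]: F1=1 F2=0 (differ) -> 1
  row 8 [01000]: F1=0 F2=0 -> 0
  row 9 [01001]: F1=1 F2=1 -> 0
  row 10 [01010]: F1=0 F2=0 -> 0
  row 11 [01011]: F1=1 F2=1 -> 0
  row 12 [01100]: F1=0 F2=0 -> 0
  row 13 [01101]: F1=1 F2=1 -> 0
  row 14 [01110]: F1=0 F2=0 -> 0
  row 15 [01111]: F1=1 F2=1 -> 0
  row 16 [10000]: F1=0 F2=0 -> 0
  row 17 [10001]: F1=1 F2=0 (differ) -> 1
  row 18 [10010]: F1=0 F2=0 -> 0
  row 19 [10011]: F1=1 F2=0 (differ) -> 1
  row 20 [10100]: F1=0 F2=0 -> 0
  row 21 [10101]: F1=1 F2=0 (differ) -> 1
  row 22 [10110]: F1=0 F2=0 -> 0
  row 23 [10111]: F1=1 F2=0 (differ) -> 1
  row 24 [11000]: F1=0 F2=0 -> 0
  row 25 [11001]: F1=1 F2=1 -> 0
  row 26 [11010]: F1=0 F2=0 -> 0
  row 27 [11011]: F1=1 F2=1 -> 0
  row 28 [11100]: F1=0 F2=0 -> 0
  row 29 [11101]: F1=1 F2=1 -> 0
  row 30 [11110]: F1=0 F2=0 -> 0
  row 31 [11111]: F1=1 F2=1 -> 0
Full result column, 8 rows per line (p,q fixed per line; r,s,t runs 000..111 left to right):
  rows 0-7 [p,q=00]: 01010101  (ones: 4)
  rows 8-15 [p,q=01]: 00000000  (ones: 0)
  rows 16-23 [p,q=10]: 01010101  (ones: 4)
  rows 24-31 [p,q=11]: 00000000  (ones: 0)
Disagreements = 4+0+4+0 = 8

8


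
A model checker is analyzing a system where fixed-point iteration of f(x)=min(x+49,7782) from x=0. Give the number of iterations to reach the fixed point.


Step 1: x=0, cap=7782, increment=49
Step 2: x grows by 49 each step until capped at 7782; fixed point is x=7782
Step 3: iterations = ceil(7782/49) = 159

159


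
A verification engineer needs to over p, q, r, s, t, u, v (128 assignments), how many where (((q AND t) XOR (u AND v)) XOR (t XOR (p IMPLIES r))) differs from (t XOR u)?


F1 = (((q AND t) XOR (u AND v)) XOR (t XOR (p IMPLIES r)))
F2 = (t XOR u)
Evaluate both on each of 128 rows (bits = p,q,r,s,t,u,v):
  row 0 [0000000]: F1=1 F2=0 (differ) -> 1
  row 1 [0000001]: F1=1 F2=0 (differ) -> 1
  row 2 [0000010]: F1=1 F2=1 -> 0
  row 3 [0000011]: F1=0 F2=1 (differ) -> 1
  row 4 [0000100]: F1=0 F2=1 (differ) -> 1
  (every remaining row is evaluated the same way; all 128 results are listed next)
Full result column, 8 rows per line (p,q,r,s fixed per line; t,u,v runs 000..111 left to right):
  rows 0-7 [p,q,r,s=0000]: 11011101  (ones: 6)
  rows 8-15 [p,q,r,s=0001]: 11011101  (ones: 6)
  rows 16-23 [p,q,r,s=0010]: 11011101  (ones: 6)
  rows 24-31 [p,q,r,s=0011]: 11011101  (ones: 6)
  rows 32-39 [p,q,r,s=0100]: 11010010  (ones: 4)
  rows 40-47 [p,q,r,s=0101]: 11010010  (ones: 4)
  rows 48-55 [p,q,r,s=0110]: 11010010  (ones: 4)
  rows 56-63 [p,q,r,s=0111]: 11010010  (ones: 4)
  rows 64-71 [p,q,r,s=1000]: 00100010  (ones: 2)
  rows 72-79 [p,q,r,s=1001]: 00100010  (ones: 2)
  rows 80-87 [p,q,r,s=1010]: 11011101  (ones: 6)
  rows 88-95 [p,q,r,s=1011]: 11011101  (ones: 6)
  rows 96-103 [p,q,r,s=1100]: 00101101  (ones: 4)
  rows 104-111 [p,q,r,s=1101]: 00101101  (ones: 4)
  rows 112-119 [p,q,r,s=1110]: 11010010  (ones: 4)
  rows 120-127 [p,q,r,s=1111]: 11010010  (ones: 4)
Disagreements = 6+6+6+6+4+4+4+4+2+2+6+6+4+4+4+4 = 72

72


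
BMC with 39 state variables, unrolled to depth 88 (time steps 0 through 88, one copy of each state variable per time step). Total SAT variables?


BMC unrolls to depth k, creating one copy of each state var for steps 0..k.
Step count = 88 + 1 = 89 (steps 0 through 88)
Vars per step = 39
Total = 39 * 89 = 3471

3471


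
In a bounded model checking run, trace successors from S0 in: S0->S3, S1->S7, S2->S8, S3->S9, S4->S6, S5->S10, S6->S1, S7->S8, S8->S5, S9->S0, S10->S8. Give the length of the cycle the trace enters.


Trace from S0 until a state repeats:
  S0 -> S3 -> S9 -> S0
S0 first seen at step 0, revisited at step 3.
Cycle length = 3 - 0 = 3

3


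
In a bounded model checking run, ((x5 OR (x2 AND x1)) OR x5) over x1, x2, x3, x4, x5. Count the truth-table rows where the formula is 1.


Formula: ((x5 OR (x2 AND x1)) OR x5) over 5 vars (32 rows)
Evaluate each row (x1, x2, x3, x4, x5 as bits, MSB first):
  row 0 [00000]: ((0 OR (0 AND 0)) OR 0) -> 0
  row 1 [00001]: ((1 OR (0 AND 0)) OR 1) -> 1
  row 2 [00010]: ((0 OR (0 AND 0)) OR 0) -> 0
  row 3 [00011]: ((1 OR (0 AND 0)) OR 1) -> 1
  row 4 [00100]: ((0 OR (0 AND 0)) OR 0) -> 0
  row 5 [00101]: ((1 OR (0 AND 0)) OR 1) -> 1
  row 6 [00110]: ((0 OR (0 AND 0)) OR 0) -> 0
  row 7 [00111]: ((1 OR (0 AND 0)) OR 1) -> 1
  row 8 [01000]: ((0 OR (1 AND 0)) OR 0) -> 0
  row 9 [01001]: ((1 OR (1 AND 0)) OR 1) -> 1
  row 10 [01010]: ((0 OR (1 AND 0)) OR 0) -> 0
  row 11 [01011]: ((1 OR (1 AND 0)) OR 1) -> 1
  row 12 [01100]: ((0 OR (1 AND 0)) OR 0) -> 0
  row 13 [01101]: ((1 OR (1 AND 0)) OR 1) -> 1
  row 14 [01110]: ((0 OR (1 AND 0)) OR 0) -> 0
  row 15 [01111]: ((1 OR (1 AND 0)) OR 1) -> 1
  row 16 [10000]: ((0 OR (0 AND 1)) OR 0) -> 0
  row 17 [10001]: ((1 OR (0 AND 1)) OR 1) -> 1
  row 18 [10010]: ((0 OR (0 AND 1)) OR 0) -> 0
  row 19 [10011]: ((1 OR (0 AND 1)) OR 1) -> 1
  row 20 [10100]: ((0 OR (0 AND 1)) OR 0) -> 0
  row 21 [10101]: ((1 OR (0 AND 1)) OR 1) -> 1
  row 22 [10110]: ((0 OR (0 AND 1)) OR 0) -> 0
  row 23 [10111]: ((1 OR (0 AND 1)) OR 1) -> 1
  row 24 [11000]: ((0 OR (1 AND 1)) OR 0) -> 1
  row 25 [11001]: ((1 OR (1 AND 1)) OR 1) -> 1
  row 26 [11010]: ((0 OR (1 AND 1)) OR 0) -> 1
  row 27 [11011]: ((1 OR (1 AND 1)) OR 1) -> 1
  row 28 [11100]: ((0 OR (1 AND 1)) OR 0) -> 1
  row 29 [11101]: ((1 OR (1 AND 1)) OR 1) -> 1
  row 30 [11110]: ((0 OR (1 AND 1)) OR 0) -> 1
  row 31 [11111]: ((1 OR (1 AND 1)) OR 1) -> 1
Full result column, 8 rows per line (x1,x2 fixed per line; x3,x4,x5 runs 000..111 left to right):
  rows 0-7 [x1,x2=00]: 01010101  (ones: 4)
  rows 8-15 [x1,x2=01]: 01010101  (ones: 4)
  rows 16-23 [x1,x2=10]: 01010101  (ones: 4)
  rows 24-31 [x1,x2=11]: 11111111  (ones: 8)
Count of 1-rows = 4+4+4+8 = 20

20


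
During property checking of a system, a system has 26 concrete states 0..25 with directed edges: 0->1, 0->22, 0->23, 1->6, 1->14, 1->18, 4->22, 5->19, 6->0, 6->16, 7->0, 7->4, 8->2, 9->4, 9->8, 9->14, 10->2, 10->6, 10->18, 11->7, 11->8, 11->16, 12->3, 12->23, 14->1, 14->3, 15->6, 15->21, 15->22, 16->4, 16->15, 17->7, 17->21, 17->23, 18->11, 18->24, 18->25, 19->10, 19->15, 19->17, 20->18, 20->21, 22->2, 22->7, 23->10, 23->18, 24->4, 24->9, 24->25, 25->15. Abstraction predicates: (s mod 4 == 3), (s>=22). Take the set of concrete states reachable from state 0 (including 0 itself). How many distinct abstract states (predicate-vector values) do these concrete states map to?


BFS from 0:
Concrete reachable: {0, 1, 2, 3, 4, 6, 7, 8, 9, 10, 11, 14, 15, 16, 18, 21, 22, 23, 24, 25}
Abstract via predicates (s mod 4 == 3), (s>=22):
  (0,0) <- {0, 1, 2, 4, 6, 8, 9, 10, 14, 16, 18, 21}
  (0,1) <- {22, 24, 25}
  (1,0) <- {3, 7, 11, 15}
  (1,1) <- {23}
Distinct abstract states = 4

4


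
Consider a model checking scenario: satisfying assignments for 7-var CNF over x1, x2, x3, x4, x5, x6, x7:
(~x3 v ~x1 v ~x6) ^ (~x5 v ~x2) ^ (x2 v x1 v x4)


CNF with 3 clauses over 7 vars (128 assignments).
An assignment satisfies CNF iff every clause has >=1 true literal.
Check each row (bits = x1,x2,x3,x4,x5,x6,x7; clause T/F shown):
  row 0 [0000000]: clauses=TTF -> 0
  row 1 [0000001]: clauses=TTF -> 0
  row 2 [0000010]: clauses=TTF -> 0
  row 3 [0000011]: clauses=TTF -> 0
  row 4 [0000100]: clauses=TTF -> 0
  (every remaining row is evaluated the same way; all 128 results are listed next)
Full result column, 8 rows per line (x1,x2,x3,x4 fixed per line; x5,x6,x7 runs 000..111 left to right):
  rows 0-7 [x1,x2,x3,x4=0000]: 00000000  (ones: 0)
  rows 8-15 [x1,x2,x3,x4=0001]: 11111111  (ones: 8)
  rows 16-23 [x1,x2,x3,x4=0010]: 00000000  (ones: 0)
  rows 24-31 [x1,x2,x3,x4=0011]: 11111111  (ones: 8)
  rows 32-39 [x1,x2,x3,x4=0100]: 11110000  (ones: 4)
  rows 40-47 [x1,x2,x3,x4=0101]: 11110000  (ones: 4)
  rows 48-55 [x1,x2,x3,x4=0110]: 11110000  (ones: 4)
  rows 56-63 [x1,x2,x3,x4=0111]: 11110000  (ones: 4)
  rows 64-71 [x1,x2,x3,x4=1000]: 11111111  (ones: 8)
  rows 72-79 [x1,x2,x3,x4=1001]: 11111111  (ones: 8)
  rows 80-87 [x1,x2,x3,x4=1010]: 11001100  (ones: 4)
  rows 88-95 [x1,x2,x3,x4=1011]: 11001100  (ones: 4)
  rows 96-103 [x1,x2,x3,x4=1100]: 11110000  (ones: 4)
  rows 104-111 [x1,x2,x3,x4=1101]: 11110000  (ones: 4)
  rows 112-119 [x1,x2,x3,x4=1110]: 11000000  (ones: 2)
  rows 120-127 [x1,x2,x3,x4=1111]: 11000000  (ones: 2)
Satisfying assignments = 0+8+0+8+4+4+4+4+8+8+4+4+4+4+2+2 = 68

68


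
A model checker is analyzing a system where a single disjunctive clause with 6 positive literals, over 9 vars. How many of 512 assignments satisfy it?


Step 1: Total=2^9=512
Step 2: Unsat when all 6 false: 2^3=8
Step 3: Sat=512-8=504

504


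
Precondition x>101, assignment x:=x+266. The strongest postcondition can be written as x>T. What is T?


Formula: sp(P, x:=E) = exists old_x. (x = E[old_x/x]) AND P[old_x/x] (old_x is the value of x before the assignment; eliminate old_x by solving x = E[old_x/x] for old_x)
Step 1: Precondition P: x>101, i.e. old_x > 101
Step 2: Assignment gives x = old_x + 266, so old_x = x - 266
Step 3: Substitute into P: x - 266 > 101
Step 4: Simplify: x > 101+266 = 367

367


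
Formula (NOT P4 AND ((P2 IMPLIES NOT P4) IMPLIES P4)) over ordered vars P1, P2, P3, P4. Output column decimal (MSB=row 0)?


Formula: (NOT P4 AND ((P2 IMPLIES NOT P4) IMPLIES P4)) over P1, P2, P3, P4 (16 rows)
Evaluate each row (bits = P1,P2,P3,P4, MSB first):
  row 0 [0000]: (NOT 0 AND ((0 IMPLIES NOT 0) IMPLIES 0)) -> 0
  row 1 [0001]: (NOT 1 AND ((0 IMPLIES NOT 1) IMPLIES 1)) -> 0
  row 2 [0010]: (NOT 0 AND ((0 IMPLIES NOT 0) IMPLIES 0)) -> 0
  row 3 [0011]: (NOT 1 AND ((0 IMPLIES NOT 1) IMPLIES 1)) -> 0
  row 4 [0100]: (NOT 0 AND ((1 IMPLIES NOT 0) IMPLIES 0)) -> 0
  row 5 [0101]: (NOT 1 AND ((1 IMPLIES NOT 1) IMPLIES 1)) -> 0
  row 6 [0110]: (NOT 0 AND ((1 IMPLIES NOT 0) IMPLIES 0)) -> 0
  row 7 [0111]: (NOT 1 AND ((1 IMPLIES NOT 1) IMPLIES 1)) -> 0
  row 8 [1000]: (NOT 0 AND ((0 IMPLIES NOT 0) IMPLIES 0)) -> 0
  row 9 [1001]: (NOT 1 AND ((0 IMPLIES NOT 1) IMPLIES 1)) -> 0
  row 10 [1010]: (NOT 0 AND ((0 IMPLIES NOT 0) IMPLIES 0)) -> 0
  row 11 [1011]: (NOT 1 AND ((0 IMPLIES NOT 1) IMPLIES 1)) -> 0
  row 12 [1100]: (NOT 0 AND ((1 IMPLIES NOT 0) IMPLIES 0)) -> 0
  row 13 [1101]: (NOT 1 AND ((1 IMPLIES NOT 1) IMPLIES 1)) -> 0
  row 14 [1110]: (NOT 0 AND ((1 IMPLIES NOT 0) IMPLIES 0)) -> 0
  row 15 [1111]: (NOT 1 AND ((1 IMPLIES NOT 1) IMPLIES 1)) -> 0
Full result column, 4 rows per line (P1,P2 fixed per line; P3,P4 runs 00..11 left to right):
  rows 0-3 [P1,P2=00]: 0000  = hex 0
  rows 4-7 [P1,P2=01]: 0000  = hex 0
  rows 8-11 [P1,P2=10]: 0000  = hex 0
  rows 12-15 [P1,P2=11]: 0000  = hex 0
Output column (row 0 .. row 15) = 0000000000000000
Output column grouped in 4s = 0000 0000 0000 0000 = 0x0000
Convert to decimal digit by digit (value = value*16 + digit):
  0 -> 0
  0*16 + 0 = 0
  0*16 + 0 = 0
  0*16 + 0 = 0
Decimal = 0

0


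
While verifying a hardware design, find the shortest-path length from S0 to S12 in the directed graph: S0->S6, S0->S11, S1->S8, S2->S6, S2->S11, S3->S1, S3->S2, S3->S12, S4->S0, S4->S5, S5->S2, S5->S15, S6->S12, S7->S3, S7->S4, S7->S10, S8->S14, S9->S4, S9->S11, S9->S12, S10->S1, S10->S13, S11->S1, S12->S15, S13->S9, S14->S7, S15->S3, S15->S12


BFS layer-by-layer from S0:
  dist 0: {S0}
  dist 1: {S6, S11}
  dist 2: {S1, S12}
  -> S12 reached at distance 2
Shortest path length = 2

2


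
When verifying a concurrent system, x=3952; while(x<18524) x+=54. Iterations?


Step 1: x goes from 3952 toward 18524 by 54; the body runs while x<18524, so iterations = ceil((bound-start)/step)
Step 2: Distance=14572
Step 3: ceil(14572/54)=270

270


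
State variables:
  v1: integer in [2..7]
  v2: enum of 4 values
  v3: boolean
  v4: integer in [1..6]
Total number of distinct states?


State space = product of domain sizes of all variables.
Domain sizes:
  v1 (integer in [2..7]): 6
  v2 (enum of 4 values): 4
  v3 (boolean): 2
  v4 (integer in [1..6]): 6
Product = 6 * 4 * 2 * 6 = 288

288


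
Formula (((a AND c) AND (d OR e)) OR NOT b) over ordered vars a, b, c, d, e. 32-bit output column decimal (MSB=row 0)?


Formula: (((a AND c) AND (d OR e)) OR NOT b) over a, b, c, d, e (32 rows)
Evaluate each row (bits = a,b,c,d,e, MSB first):
  row 0 [00000]: (((0 AND 0) AND (0 OR 0)) OR NOT 0) -> 1
  row 1 [00001]: (((0 AND 0) AND (0 OR 1)) OR NOT 0) -> 1
  row 2 [00010]: (((0 AND 0) AND (1 OR 0)) OR NOT 0) -> 1
  row 3 [00011]: (((0 AND 0) AND (1 OR 1)) OR NOT 0) -> 1
  row 4 [00100]: (((0 AND 1) AND (0 OR 0)) OR NOT 0) -> 1
  row 5 [00101]: (((0 AND 1) AND (0 OR 1)) OR NOT 0) -> 1
  row 6 [00110]: (((0 AND 1) AND (1 OR 0)) OR NOT 0) -> 1
  row 7 [00111]: (((0 AND 1) AND (1 OR 1)) OR NOT 0) -> 1
  row 8 [01000]: (((0 AND 0) AND (0 OR 0)) OR NOT 1) -> 0
  row 9 [01001]: (((0 AND 0) AND (0 OR 1)) OR NOT 1) -> 0
  row 10 [01010]: (((0 AND 0) AND (1 OR 0)) OR NOT 1) -> 0
  row 11 [01011]: (((0 AND 0) AND (1 OR 1)) OR NOT 1) -> 0
  row 12 [01100]: (((0 AND 1) AND (0 OR 0)) OR NOT 1) -> 0
  row 13 [01101]: (((0 AND 1) AND (0 OR 1)) OR NOT 1) -> 0
  row 14 [01110]: (((0 AND 1) AND (1 OR 0)) OR NOT 1) -> 0
  row 15 [01111]: (((0 AND 1) AND (1 OR 1)) OR NOT 1) -> 0
  row 16 [10000]: (((1 AND 0) AND (0 OR 0)) OR NOT 0) -> 1
  row 17 [10001]: (((1 AND 0) AND (0 OR 1)) OR NOT 0) -> 1
  row 18 [10010]: (((1 AND 0) AND (1 OR 0)) OR NOT 0) -> 1
  row 19 [10011]: (((1 AND 0) AND (1 OR 1)) OR NOT 0) -> 1
  row 20 [10100]: (((1 AND 1) AND (0 OR 0)) OR NOT 0) -> 1
  row 21 [10101]: (((1 AND 1) AND (0 OR 1)) OR NOT 0) -> 1
  row 22 [10110]: (((1 AND 1) AND (1 OR 0)) OR NOT 0) -> 1
  row 23 [10111]: (((1 AND 1) AND (1 OR 1)) OR NOT 0) -> 1
  row 24 [11000]: (((1 AND 0) AND (0 OR 0)) OR NOT 1) -> 0
  row 25 [11001]: (((1 AND 0) AND (0 OR 1)) OR NOT 1) -> 0
  row 26 [11010]: (((1 AND 0) AND (1 OR 0)) OR NOT 1) -> 0
  row 27 [11011]: (((1 AND 0) AND (1 OR 1)) OR NOT 1) -> 0
  row 28 [11100]: (((1 AND 1) AND (0 OR 0)) OR NOT 1) -> 0
  row 29 [11101]: (((1 AND 1) AND (0 OR 1)) OR NOT 1) -> 1
  row 30 [11110]: (((1 AND 1) AND (1 OR 0)) OR NOT 1) -> 1
  row 31 [11111]: (((1 AND 1) AND (1 OR 1)) OR NOT 1) -> 1
Full result column, 4 rows per line (a,b,c fixed per line; d,e runs 00..11 left to right):
  rows 0-3 [a,b,c=000]: 1111  = hex F
  rows 4-7 [a,b,c=001]: 1111  = hex F
  rows 8-11 [a,b,c=010]: 0000  = hex 0
  rows 12-15 [a,b,c=011]: 0000  = hex 0
  rows 16-19 [a,b,c=100]: 1111  = hex F
  rows 20-23 [a,b,c=101]: 1111  = hex F
  rows 24-27 [a,b,c=110]: 0000  = hex 0
  rows 28-31 [a,b,c=111]: 0111  = hex 7
Output column (row 0 .. row 31) = 11111111000000001111111100000111
Output column grouped in 4s = 1111 1111 0000 0000 1111 1111 0000 0111 = 0xFF00FF07
Convert to decimal digit by digit (value = value*16 + digit):
  F -> 15
  15*16 + 15 (F) = 255
  255*16 + 0 = 4080
  4080*16 + 0 = 65280
  65280*16 + 15 (F) = 1044495
  1044495*16 + 15 (F) = 16711935
  16711935*16 + 0 = 267390960
  267390960*16 + 7 = 4278255367
Decimal = 4278255367

4278255367


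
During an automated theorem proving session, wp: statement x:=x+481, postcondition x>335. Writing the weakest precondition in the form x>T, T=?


Formula: wp(x:=E, P) = P[E/x] (substitute E for x in postcondition)
Step 1: Postcondition: x>335
Step 2: Substitute x+481 for x: x+481>335
Step 3: Solve for x: x > 335-481 = -146

-146


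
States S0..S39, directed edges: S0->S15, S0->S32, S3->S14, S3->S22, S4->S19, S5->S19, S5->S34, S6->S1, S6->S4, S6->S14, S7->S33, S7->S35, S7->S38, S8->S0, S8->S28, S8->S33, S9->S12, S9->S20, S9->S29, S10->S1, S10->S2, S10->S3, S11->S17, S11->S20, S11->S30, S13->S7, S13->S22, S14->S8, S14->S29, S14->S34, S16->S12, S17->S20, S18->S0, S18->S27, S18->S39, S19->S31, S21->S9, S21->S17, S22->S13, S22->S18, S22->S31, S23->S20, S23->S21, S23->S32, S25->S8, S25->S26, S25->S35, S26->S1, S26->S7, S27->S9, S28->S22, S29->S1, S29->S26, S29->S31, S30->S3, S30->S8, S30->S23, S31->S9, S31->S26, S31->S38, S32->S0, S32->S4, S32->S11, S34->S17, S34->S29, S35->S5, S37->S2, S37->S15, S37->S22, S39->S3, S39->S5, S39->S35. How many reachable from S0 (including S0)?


BFS from S0:
  layer 0: {S0}
  layer 1: {S15, S32}
  layer 2: {S4, S11}
  layer 3: {S17, S19, S20, S30}
  layer 4: {S3, S8, S23, S31}
  layer 5: {S9, S14, S21, S22, S26, S28, S33, S38}
  layer 6: {S1, S7, S12, S13, S18, S29, S34}
  layer 7: {S27, S35, S39}
  layer 8: {S5}
Reachable set: {S0, S1, S3, S4, S5, S7, S8, S9, S11, S12, S13, S14, S15, S17, S18, S19, S20, S21, S22, S23, S26, S27, S28, S29, S30, S31, S32, S33, S34, S35, S38, S39}
Count = 32

32


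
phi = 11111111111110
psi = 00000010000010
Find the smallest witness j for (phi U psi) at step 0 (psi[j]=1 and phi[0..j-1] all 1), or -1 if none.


(phi U psi) at 0: need smallest j with psi[j]=1 and phi[i]=1 for all i in [0,j).
Scan from step 0:
  step 0: phi=1, psi=0 -> continue
  step 1: phi=1, psi=0 -> continue
  step 2: phi=1, psi=0 -> continue
  step 3: phi=1, psi=0 -> continue
  step 6: psi=1 and phi held for [0,6) -> witness found
Witness step = 6

6


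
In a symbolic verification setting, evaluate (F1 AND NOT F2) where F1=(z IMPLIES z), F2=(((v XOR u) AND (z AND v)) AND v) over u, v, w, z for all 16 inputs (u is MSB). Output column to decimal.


F1 = (z IMPLIES z)
F2 = (((v XOR u) AND (z AND v)) AND v)
Counterexample to F1=>F2 is where F1=1 and F2=0.
Evaluate each row (bits = u,v,w,z, MSB first):
  row 0 [0000]: F1=1 F2=0 -> F1&~F2 -> 1
  row 1 [0001]: F1=1 F2=0 -> F1&~F2 -> 1
  row 2 [0010]: F1=1 F2=0 -> F1&~F2 -> 1
  row 3 [0011]: F1=1 F2=0 -> F1&~F2 -> 1
  row 4 [0100]: F1=1 F2=0 -> F1&~F2 -> 1
  row 5 [0101]: F1=1 F2=1 -> F1&~F2 -> 0
  row 6 [0110]: F1=1 F2=0 -> F1&~F2 -> 1
  row 7 [0111]: F1=1 F2=1 -> F1&~F2 -> 0
  row 8 [1000]: F1=1 F2=0 -> F1&~F2 -> 1
  row 9 [1001]: F1=1 F2=0 -> F1&~F2 -> 1
  row 10 [1010]: F1=1 F2=0 -> F1&~F2 -> 1
  row 11 [1011]: F1=1 F2=0 -> F1&~F2 -> 1
  row 12 [1100]: F1=1 F2=0 -> F1&~F2 -> 1
  row 13 [1101]: F1=1 F2=0 -> F1&~F2 -> 1
  row 14 [1110]: F1=1 F2=0 -> F1&~F2 -> 1
  row 15 [1111]: F1=1 F2=0 -> F1&~F2 -> 1
Full result column, 4 rows per line (u,v fixed per line; w,z runs 00..11 left to right):
  rows 0-3 [u,v=00]: 1111  = hex F
  rows 4-7 [u,v=01]: 1010  = hex A
  rows 8-11 [u,v=10]: 1111  = hex F
  rows 12-15 [u,v=11]: 1111  = hex F
Counterexample vector (row 0 .. row 15) = 1111101011111111
Output column grouped in 4s = 1111 1010 1111 1111 = 0xFAFF
Convert to decimal digit by digit (value = value*16 + digit):
  F -> 15
  15*16 + 10 (A) = 250
  250*16 + 15 (F) = 4015
  4015*16 + 15 (F) = 64255
Decimal = 64255

64255


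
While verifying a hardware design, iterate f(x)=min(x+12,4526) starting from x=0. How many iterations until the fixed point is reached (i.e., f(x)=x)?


Step 1: x=0, cap=4526, increment=12
Step 2: x grows by 12 each step until capped at 4526; fixed point is x=4526
Step 3: iterations = ceil(4526/12) = 378

378


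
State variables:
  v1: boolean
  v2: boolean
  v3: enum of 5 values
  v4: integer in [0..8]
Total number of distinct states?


State space = product of domain sizes of all variables.
Domain sizes:
  v1 (boolean): 2
  v2 (boolean): 2
  v3 (enum of 5 values): 5
  v4 (integer in [0..8]): 9
Product = 2 * 2 * 5 * 9 = 180

180


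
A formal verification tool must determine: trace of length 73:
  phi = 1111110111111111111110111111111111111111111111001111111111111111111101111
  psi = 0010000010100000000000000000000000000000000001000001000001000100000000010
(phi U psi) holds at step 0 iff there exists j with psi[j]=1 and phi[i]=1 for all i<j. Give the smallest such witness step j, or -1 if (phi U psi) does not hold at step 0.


(phi U psi) at 0: need smallest j with psi[j]=1 and phi[i]=1 for all i in [0,j).
Scan from step 0:
  step 0: phi=1, psi=0 -> continue
  step 1: phi=1, psi=0 -> continue
  step 2: psi=1 and phi held for [0,2) -> witness found
Witness step = 2

2


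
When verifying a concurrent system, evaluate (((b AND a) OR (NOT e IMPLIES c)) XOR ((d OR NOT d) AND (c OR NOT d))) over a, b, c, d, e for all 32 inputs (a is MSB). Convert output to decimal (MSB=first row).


Formula: (((b AND a) OR (NOT e IMPLIES c)) XOR ((d OR NOT d) AND (c OR NOT d))) over a, b, c, d, e (32 rows)
Evaluate each row (bits = a,b,c,d,e, MSB first):
  row 0 [00000]: (((0 AND 0) OR (NOT 0 IMPLIES 0)) XOR ((0 OR NOT 0) AND (0 OR NOT 0))) -> 1
  row 1 [00001]: (((0 AND 0) OR (NOT 1 IMPLIES 0)) XOR ((0 OR NOT 0) AND (0 OR NOT 0))) -> 0
  row 2 [00010]: (((0 AND 0) OR (NOT 0 IMPLIES 0)) XOR ((1 OR NOT 1) AND (0 OR NOT 1))) -> 0
  row 3 [00011]: (((0 AND 0) OR (NOT 1 IMPLIES 0)) XOR ((1 OR NOT 1) AND (0 OR NOT 1))) -> 1
  row 4 [00100]: (((0 AND 0) OR (NOT 0 IMPLIES 1)) XOR ((0 OR NOT 0) AND (1 OR NOT 0))) -> 0
  row 5 [00101]: (((0 AND 0) OR (NOT 1 IMPLIES 1)) XOR ((0 OR NOT 0) AND (1 OR NOT 0))) -> 0
  row 6 [00110]: (((0 AND 0) OR (NOT 0 IMPLIES 1)) XOR ((1 OR NOT 1) AND (1 OR NOT 1))) -> 0
  row 7 [00111]: (((0 AND 0) OR (NOT 1 IMPLIES 1)) XOR ((1 OR NOT 1) AND (1 OR NOT 1))) -> 0
  row 8 [01000]: (((1 AND 0) OR (NOT 0 IMPLIES 0)) XOR ((0 OR NOT 0) AND (0 OR NOT 0))) -> 1
  row 9 [01001]: (((1 AND 0) OR (NOT 1 IMPLIES 0)) XOR ((0 OR NOT 0) AND (0 OR NOT 0))) -> 0
  row 10 [01010]: (((1 AND 0) OR (NOT 0 IMPLIES 0)) XOR ((1 OR NOT 1) AND (0 OR NOT 1))) -> 0
  row 11 [01011]: (((1 AND 0) OR (NOT 1 IMPLIES 0)) XOR ((1 OR NOT 1) AND (0 OR NOT 1))) -> 1
  row 12 [01100]: (((1 AND 0) OR (NOT 0 IMPLIES 1)) XOR ((0 OR NOT 0) AND (1 OR NOT 0))) -> 0
  row 13 [01101]: (((1 AND 0) OR (NOT 1 IMPLIES 1)) XOR ((0 OR NOT 0) AND (1 OR NOT 0))) -> 0
  row 14 [01110]: (((1 AND 0) OR (NOT 0 IMPLIES 1)) XOR ((1 OR NOT 1) AND (1 OR NOT 1))) -> 0
  row 15 [01111]: (((1 AND 0) OR (NOT 1 IMPLIES 1)) XOR ((1 OR NOT 1) AND (1 OR NOT 1))) -> 0
  row 16 [10000]: (((0 AND 1) OR (NOT 0 IMPLIES 0)) XOR ((0 OR NOT 0) AND (0 OR NOT 0))) -> 1
  row 17 [10001]: (((0 AND 1) OR (NOT 1 IMPLIES 0)) XOR ((0 OR NOT 0) AND (0 OR NOT 0))) -> 0
  row 18 [10010]: (((0 AND 1) OR (NOT 0 IMPLIES 0)) XOR ((1 OR NOT 1) AND (0 OR NOT 1))) -> 0
  row 19 [10011]: (((0 AND 1) OR (NOT 1 IMPLIES 0)) XOR ((1 OR NOT 1) AND (0 OR NOT 1))) -> 1
  row 20 [10100]: (((0 AND 1) OR (NOT 0 IMPLIES 1)) XOR ((0 OR NOT 0) AND (1 OR NOT 0))) -> 0
  row 21 [10101]: (((0 AND 1) OR (NOT 1 IMPLIES 1)) XOR ((0 OR NOT 0) AND (1 OR NOT 0))) -> 0
  row 22 [10110]: (((0 AND 1) OR (NOT 0 IMPLIES 1)) XOR ((1 OR NOT 1) AND (1 OR NOT 1))) -> 0
  row 23 [10111]: (((0 AND 1) OR (NOT 1 IMPLIES 1)) XOR ((1 OR NOT 1) AND (1 OR NOT 1))) -> 0
  row 24 [11000]: (((1 AND 1) OR (NOT 0 IMPLIES 0)) XOR ((0 OR NOT 0) AND (0 OR NOT 0))) -> 0
  row 25 [11001]: (((1 AND 1) OR (NOT 1 IMPLIES 0)) XOR ((0 OR NOT 0) AND (0 OR NOT 0))) -> 0
  row 26 [11010]: (((1 AND 1) OR (NOT 0 IMPLIES 0)) XOR ((1 OR NOT 1) AND (0 OR NOT 1))) -> 1
  row 27 [11011]: (((1 AND 1) OR (NOT 1 IMPLIES 0)) XOR ((1 OR NOT 1) AND (0 OR NOT 1))) -> 1
  row 28 [11100]: (((1 AND 1) OR (NOT 0 IMPLIES 1)) XOR ((0 OR NOT 0) AND (1 OR NOT 0))) -> 0
  row 29 [11101]: (((1 AND 1) OR (NOT 1 IMPLIES 1)) XOR ((0 OR NOT 0) AND (1 OR NOT 0))) -> 0
  row 30 [11110]: (((1 AND 1) OR (NOT 0 IMPLIES 1)) XOR ((1 OR NOT 1) AND (1 OR NOT 1))) -> 0
  row 31 [11111]: (((1 AND 1) OR (NOT 1 IMPLIES 1)) XOR ((1 OR NOT 1) AND (1 OR NOT 1))) -> 0
Full result column, 4 rows per line (a,b,c fixed per line; d,e runs 00..11 left to right):
  rows 0-3 [a,b,c=000]: 1001  = hex 9
  rows 4-7 [a,b,c=001]: 0000  = hex 0
  rows 8-11 [a,b,c=010]: 1001  = hex 9
  rows 12-15 [a,b,c=011]: 0000  = hex 0
  rows 16-19 [a,b,c=100]: 1001  = hex 9
  rows 20-23 [a,b,c=101]: 0000  = hex 0
  rows 24-27 [a,b,c=110]: 0011  = hex 3
  rows 28-31 [a,b,c=111]: 0000  = hex 0
Output column (row 0 .. row 31) = 10010000100100001001000000110000
Output column grouped in 4s = 1001 0000 1001 0000 1001 0000 0011 0000 = 0x90909030
Convert to decimal digit by digit (value = value*16 + digit):
  9 -> 9
  9*16 + 0 = 144
  144*16 + 9 = 2313
  2313*16 + 0 = 37008
  37008*16 + 9 = 592137
  592137*16 + 0 = 9474192
  9474192*16 + 3 = 151587075
  151587075*16 + 0 = 2425393200
Decimal = 2425393200

2425393200


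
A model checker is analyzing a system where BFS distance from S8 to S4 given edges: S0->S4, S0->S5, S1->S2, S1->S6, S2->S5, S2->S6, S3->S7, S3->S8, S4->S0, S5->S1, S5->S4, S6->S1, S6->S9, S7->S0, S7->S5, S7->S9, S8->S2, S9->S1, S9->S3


BFS layer-by-layer from S8:
  dist 0: {S8}
  dist 1: {S2}
  dist 2: {S5, S6}
  dist 3: {S1, S4, S9}
  -> S4 reached at distance 3
Shortest path length = 3

3


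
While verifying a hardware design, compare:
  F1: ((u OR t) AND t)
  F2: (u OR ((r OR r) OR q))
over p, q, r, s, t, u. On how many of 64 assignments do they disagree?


F1 = ((u OR t) AND t)
F2 = (u OR ((r OR r) OR q))
Evaluate both on each of 64 rows (bits = p,q,r,s,t,u):
  row 0 [000000]: F1=0 F2=0 -> 0
  row 1 [000001]: F1=0 F2=1 (differ) -> 1
  row 2 [000010]: F1=1 F2=0 (differ) -> 1
  row 3 [000011]: F1=1 F2=1 -> 0
  row 4 [000100]: F1=0 F2=0 -> 0
  (every remaining row is evaluated the same way; all 64 results are listed next)
Full result column, 8 rows per line (p,q,r fixed per line; s,t,u runs 000..111 left to right):
  rows 0-7 [p,q,r=000]: 01100110  (ones: 4)
  rows 8-15 [p,q,r=001]: 11001100  (ones: 4)
  rows 16-23 [p,q,r=010]: 11001100  (ones: 4)
  rows 24-31 [p,q,r=011]: 11001100  (ones: 4)
  rows 32-39 [p,q,r=100]: 01100110  (ones: 4)
  rows 40-47 [p,q,r=101]: 11001100  (ones: 4)
  rows 48-55 [p,q,r=110]: 11001100  (ones: 4)
  rows 56-63 [p,q,r=111]: 11001100  (ones: 4)
Disagreements = 4+4+4+4+4+4+4+4 = 32

32


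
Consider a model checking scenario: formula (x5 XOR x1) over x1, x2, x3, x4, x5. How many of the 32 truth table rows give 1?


Formula: (x5 XOR x1) over 5 vars (32 rows)
Evaluate each row (x1, x2, x3, x4, x5 as bits, MSB first):
  row 0 [00000]: (0 XOR 0) -> 0
  row 1 [00001]: (1 XOR 0) -> 1
  row 2 [00010]: (0 XOR 0) -> 0
  row 3 [00011]: (1 XOR 0) -> 1
  row 4 [00100]: (0 XOR 0) -> 0
  row 5 [00101]: (1 XOR 0) -> 1
  row 6 [00110]: (0 XOR 0) -> 0
  row 7 [00111]: (1 XOR 0) -> 1
  row 8 [01000]: (0 XOR 0) -> 0
  row 9 [01001]: (1 XOR 0) -> 1
  row 10 [01010]: (0 XOR 0) -> 0
  row 11 [01011]: (1 XOR 0) -> 1
  row 12 [01100]: (0 XOR 0) -> 0
  row 13 [01101]: (1 XOR 0) -> 1
  row 14 [01110]: (0 XOR 0) -> 0
  row 15 [01111]: (1 XOR 0) -> 1
  row 16 [10000]: (0 XOR 1) -> 1
  row 17 [10001]: (1 XOR 1) -> 0
  row 18 [10010]: (0 XOR 1) -> 1
  row 19 [10011]: (1 XOR 1) -> 0
  row 20 [10100]: (0 XOR 1) -> 1
  row 21 [10101]: (1 XOR 1) -> 0
  row 22 [10110]: (0 XOR 1) -> 1
  row 23 [10111]: (1 XOR 1) -> 0
  row 24 [11000]: (0 XOR 1) -> 1
  row 25 [11001]: (1 XOR 1) -> 0
  row 26 [11010]: (0 XOR 1) -> 1
  row 27 [11011]: (1 XOR 1) -> 0
  row 28 [11100]: (0 XOR 1) -> 1
  row 29 [11101]: (1 XOR 1) -> 0
  row 30 [11110]: (0 XOR 1) -> 1
  row 31 [11111]: (1 XOR 1) -> 0
Full result column, 8 rows per line (x1,x2 fixed per line; x3,x4,x5 runs 000..111 left to right):
  rows 0-7 [x1,x2=00]: 01010101  (ones: 4)
  rows 8-15 [x1,x2=01]: 01010101  (ones: 4)
  rows 16-23 [x1,x2=10]: 10101010  (ones: 4)
  rows 24-31 [x1,x2=11]: 10101010  (ones: 4)
Count of 1-rows = 4+4+4+4 = 16

16


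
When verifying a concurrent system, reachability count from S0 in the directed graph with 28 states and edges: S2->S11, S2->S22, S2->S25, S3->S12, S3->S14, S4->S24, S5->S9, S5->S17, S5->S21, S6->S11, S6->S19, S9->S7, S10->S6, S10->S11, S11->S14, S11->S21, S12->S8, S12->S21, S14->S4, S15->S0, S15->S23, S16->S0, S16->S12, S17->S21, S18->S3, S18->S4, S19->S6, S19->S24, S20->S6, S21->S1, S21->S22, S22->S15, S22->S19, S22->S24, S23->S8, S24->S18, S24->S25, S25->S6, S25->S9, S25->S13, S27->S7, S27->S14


BFS from S0:
  layer 0: {S0}
Reachable set: {S0}
Count = 1

1


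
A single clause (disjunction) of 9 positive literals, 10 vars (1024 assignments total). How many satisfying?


Step 1: Total=2^10=1024
Step 2: Unsat when all 9 false: 2^1=2
Step 3: Sat=1024-2=1022

1022


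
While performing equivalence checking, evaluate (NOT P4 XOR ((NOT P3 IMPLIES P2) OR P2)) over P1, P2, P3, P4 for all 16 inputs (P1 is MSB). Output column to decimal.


Formula: (NOT P4 XOR ((NOT P3 IMPLIES P2) OR P2)) over P1, P2, P3, P4 (16 rows)
Evaluate each row (bits = P1,P2,P3,P4, MSB first):
  row 0 [0000]: (NOT 0 XOR ((NOT 0 IMPLIES 0) OR 0)) -> 1
  row 1 [0001]: (NOT 1 XOR ((NOT 0 IMPLIES 0) OR 0)) -> 0
  row 2 [0010]: (NOT 0 XOR ((NOT 1 IMPLIES 0) OR 0)) -> 0
  row 3 [0011]: (NOT 1 XOR ((NOT 1 IMPLIES 0) OR 0)) -> 1
  row 4 [0100]: (NOT 0 XOR ((NOT 0 IMPLIES 1) OR 1)) -> 0
  row 5 [0101]: (NOT 1 XOR ((NOT 0 IMPLIES 1) OR 1)) -> 1
  row 6 [0110]: (NOT 0 XOR ((NOT 1 IMPLIES 1) OR 1)) -> 0
  row 7 [0111]: (NOT 1 XOR ((NOT 1 IMPLIES 1) OR 1)) -> 1
  row 8 [1000]: (NOT 0 XOR ((NOT 0 IMPLIES 0) OR 0)) -> 1
  row 9 [1001]: (NOT 1 XOR ((NOT 0 IMPLIES 0) OR 0)) -> 0
  row 10 [1010]: (NOT 0 XOR ((NOT 1 IMPLIES 0) OR 0)) -> 0
  row 11 [1011]: (NOT 1 XOR ((NOT 1 IMPLIES 0) OR 0)) -> 1
  row 12 [1100]: (NOT 0 XOR ((NOT 0 IMPLIES 1) OR 1)) -> 0
  row 13 [1101]: (NOT 1 XOR ((NOT 0 IMPLIES 1) OR 1)) -> 1
  row 14 [1110]: (NOT 0 XOR ((NOT 1 IMPLIES 1) OR 1)) -> 0
  row 15 [1111]: (NOT 1 XOR ((NOT 1 IMPLIES 1) OR 1)) -> 1
Full result column, 4 rows per line (P1,P2 fixed per line; P3,P4 runs 00..11 left to right):
  rows 0-3 [P1,P2=00]: 1001  = hex 9
  rows 4-7 [P1,P2=01]: 0101  = hex 5
  rows 8-11 [P1,P2=10]: 1001  = hex 9
  rows 12-15 [P1,P2=11]: 0101  = hex 5
Output column (row 0 .. row 15) = 1001010110010101
Output column grouped in 4s = 1001 0101 1001 0101 = 0x9595
Convert to decimal digit by digit (value = value*16 + digit):
  9 -> 9
  9*16 + 5 = 149
  149*16 + 9 = 2393
  2393*16 + 5 = 38293
Decimal = 38293

38293


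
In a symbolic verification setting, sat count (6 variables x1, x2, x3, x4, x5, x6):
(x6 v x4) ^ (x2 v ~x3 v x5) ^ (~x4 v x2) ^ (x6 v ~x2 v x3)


CNF with 4 clauses over 6 vars (64 assignments).
An assignment satisfies CNF iff every clause has >=1 true literal.
Check each row (bits = x1,x2,x3,x4,x5,x6; clause T/F shown):
  row 0 [000000]: clauses=FTTT -> 0
  row 1 [000001]: clauses=TTTT -> 1
  row 2 [000010]: clauses=FTTT -> 0
  row 3 [000011]: clauses=TTTT -> 1
  row 4 [000100]: clauses=TTFT -> 0
  (every remaining row is evaluated the same way; all 64 results are listed next)
Full result column, 8 rows per line (x1,x2,x3 fixed per line; x4,x5,x6 runs 000..111 left to right):
  rows 0-7 [x1,x2,x3=000]: 01010000  (ones: 2)
  rows 8-15 [x1,x2,x3=001]: 00010000  (ones: 1)
  rows 16-23 [x1,x2,x3=010]: 01010101  (ones: 4)
  rows 24-31 [x1,x2,x3=011]: 01011111  (ones: 6)
  rows 32-39 [x1,x2,x3=100]: 01010000  (ones: 2)
  rows 40-47 [x1,x2,x3=101]: 00010000  (ones: 1)
  rows 48-55 [x1,x2,x3=110]: 01010101  (ones: 4)
  rows 56-63 [x1,x2,x3=111]: 01011111  (ones: 6)
Satisfying assignments = 2+1+4+6+2+1+4+6 = 26

26


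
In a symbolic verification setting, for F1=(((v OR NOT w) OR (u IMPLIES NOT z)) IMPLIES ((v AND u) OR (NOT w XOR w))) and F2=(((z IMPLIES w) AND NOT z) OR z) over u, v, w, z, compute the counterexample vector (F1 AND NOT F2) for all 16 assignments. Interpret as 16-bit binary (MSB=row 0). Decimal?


F1 = (((v OR NOT w) OR (u IMPLIES NOT z)) IMPLIES ((v AND u) OR (NOT w XOR w)))
F2 = (((z IMPLIES w) AND NOT z) OR z)
Counterexample to F1=>F2 is where F1=1 and F2=0.
Evaluate each row (bits = u,v,w,z, MSB first):
  row 0 [0000]: F1=1 F2=1 -> F1&~F2 -> 0
  row 1 [0001]: F1=1 F2=1 -> F1&~F2 -> 0
  row 2 [0010]: F1=1 F2=1 -> F1&~F2 -> 0
  row 3 [0011]: F1=1 F2=1 -> F1&~F2 -> 0
  row 4 [0100]: F1=1 F2=1 -> F1&~F2 -> 0
  row 5 [0101]: F1=1 F2=1 -> F1&~F2 -> 0
  row 6 [0110]: F1=1 F2=1 -> F1&~F2 -> 0
  row 7 [0111]: F1=1 F2=1 -> F1&~F2 -> 0
  row 8 [1000]: F1=1 F2=1 -> F1&~F2 -> 0
  row 9 [1001]: F1=1 F2=1 -> F1&~F2 -> 0
  row 10 [1010]: F1=1 F2=1 -> F1&~F2 -> 0
  row 11 [1011]: F1=1 F2=1 -> F1&~F2 -> 0
  row 12 [1100]: F1=1 F2=1 -> F1&~F2 -> 0
  row 13 [1101]: F1=1 F2=1 -> F1&~F2 -> 0
  row 14 [1110]: F1=1 F2=1 -> F1&~F2 -> 0
  row 15 [1111]: F1=1 F2=1 -> F1&~F2 -> 0
Full result column, 4 rows per line (u,v fixed per line; w,z runs 00..11 left to right):
  rows 0-3 [u,v=00]: 0000  = hex 0
  rows 4-7 [u,v=01]: 0000  = hex 0
  rows 8-11 [u,v=10]: 0000  = hex 0
  rows 12-15 [u,v=11]: 0000  = hex 0
Counterexample vector (row 0 .. row 15) = 0000000000000000
Output column grouped in 4s = 0000 0000 0000 0000 = 0x0000
Convert to decimal digit by digit (value = value*16 + digit):
  0 -> 0
  0*16 + 0 = 0
  0*16 + 0 = 0
  0*16 + 0 = 0
Decimal = 0

0
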